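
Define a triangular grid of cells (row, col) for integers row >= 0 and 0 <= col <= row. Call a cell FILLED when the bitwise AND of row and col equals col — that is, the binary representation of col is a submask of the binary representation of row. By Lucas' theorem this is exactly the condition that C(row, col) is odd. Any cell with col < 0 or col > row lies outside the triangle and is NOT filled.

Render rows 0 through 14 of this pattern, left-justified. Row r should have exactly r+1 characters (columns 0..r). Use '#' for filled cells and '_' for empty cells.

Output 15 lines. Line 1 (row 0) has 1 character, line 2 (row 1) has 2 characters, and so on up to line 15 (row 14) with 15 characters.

r0=0: #
r1=1: ##
r2=10: #_#
r3=11: ####
r4=100: #___#
r5=101: ##__##
r6=110: #_#_#_#
r7=111: ########
r8=1000: #_______#
r9=1001: ##______##
r10=1010: #_#_____#_#
r11=1011: ####____####
r12=1100: #___#___#___#
r13=1101: ##__##__##__##
r14=1110: #_#_#_#_#_#_#_#

Answer: #
##
#_#
####
#___#
##__##
#_#_#_#
########
#_______#
##______##
#_#_____#_#
####____####
#___#___#___#
##__##__##__##
#_#_#_#_#_#_#_#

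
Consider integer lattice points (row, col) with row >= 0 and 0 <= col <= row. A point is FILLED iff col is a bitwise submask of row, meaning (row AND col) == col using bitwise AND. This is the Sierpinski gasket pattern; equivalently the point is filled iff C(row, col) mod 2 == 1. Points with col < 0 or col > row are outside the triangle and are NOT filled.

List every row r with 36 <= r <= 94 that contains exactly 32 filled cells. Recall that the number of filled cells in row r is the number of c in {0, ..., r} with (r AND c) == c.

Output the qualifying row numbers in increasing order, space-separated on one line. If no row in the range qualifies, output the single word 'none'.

Row r has 2^popcount(r) filled cells, so we need popcount(r) = log2(32) = 5.
Scan r = 36..94 and keep those with exactly 5 one-bits:
r=36=100100 popcount=2 -> skip
r=37=100101 popcount=3 -> skip
r=38=100110 popcount=3 -> skip
r=39=100111 popcount=4 -> skip
r=40=101000 popcount=2 -> skip
r=41=101001 popcount=3 -> skip
r=42=101010 popcount=3 -> skip
r=43=101011 popcount=4 -> skip
r=44=101100 popcount=3 -> skip
r=45=101101 popcount=4 -> skip
r=46=101110 popcount=4 -> skip
r=47=101111 popcount=5 -> KEEP
r=48=110000 popcount=2 -> skip
r=49=110001 popcount=3 -> skip
r=50=110010 popcount=3 -> skip
r=51=110011 popcount=4 -> skip
r=52=110100 popcount=3 -> skip
r=53=110101 popcount=4 -> skip
r=54=110110 popcount=4 -> skip
r=55=110111 popcount=5 -> KEEP
r=56=111000 popcount=3 -> skip
r=57=111001 popcount=4 -> skip
r=58=111010 popcount=4 -> skip
r=59=111011 popcount=5 -> KEEP
r=60=111100 popcount=4 -> skip
r=61=111101 popcount=5 -> KEEP
r=62=111110 popcount=5 -> KEEP
r=63=111111 popcount=6 -> skip
r=64=1000000 popcount=1 -> skip
r=65=1000001 popcount=2 -> skip
r=66=1000010 popcount=2 -> skip
r=67=1000011 popcount=3 -> skip
r=68=1000100 popcount=2 -> skip
r=69=1000101 popcount=3 -> skip
r=70=1000110 popcount=3 -> skip
r=71=1000111 popcount=4 -> skip
r=72=1001000 popcount=2 -> skip
r=73=1001001 popcount=3 -> skip
r=74=1001010 popcount=3 -> skip
r=75=1001011 popcount=4 -> skip
r=76=1001100 popcount=3 -> skip
r=77=1001101 popcount=4 -> skip
r=78=1001110 popcount=4 -> skip
r=79=1001111 popcount=5 -> KEEP
r=80=1010000 popcount=2 -> skip
r=81=1010001 popcount=3 -> skip
r=82=1010010 popcount=3 -> skip
r=83=1010011 popcount=4 -> skip
r=84=1010100 popcount=3 -> skip
r=85=1010101 popcount=4 -> skip
r=86=1010110 popcount=4 -> skip
r=87=1010111 popcount=5 -> KEEP
r=88=1011000 popcount=3 -> skip
r=89=1011001 popcount=4 -> skip
r=90=1011010 popcount=4 -> skip
r=91=1011011 popcount=5 -> KEEP
r=92=1011100 popcount=4 -> skip
r=93=1011101 popcount=5 -> KEEP
r=94=1011110 popcount=5 -> KEEP
Kept rows: 47 55 59 61 62 79 87 91 93 94

Answer: 47 55 59 61 62 79 87 91 93 94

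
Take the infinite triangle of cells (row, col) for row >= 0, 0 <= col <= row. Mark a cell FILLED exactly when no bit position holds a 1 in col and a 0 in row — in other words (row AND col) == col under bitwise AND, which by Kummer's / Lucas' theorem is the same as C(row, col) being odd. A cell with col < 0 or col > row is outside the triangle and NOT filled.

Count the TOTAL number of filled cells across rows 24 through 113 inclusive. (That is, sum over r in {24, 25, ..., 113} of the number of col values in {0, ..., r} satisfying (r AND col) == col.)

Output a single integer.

Answer: 1428

Derivation:
r24=11000 pc2: +4 =4
r25=11001 pc3: +8 =12
r26=11010 pc3: +8 =20
r27=11011 pc4: +16 =36
r28=11100 pc3: +8 =44
r29=11101 pc4: +16 =60
r30=11110 pc4: +16 =76
r31=11111 pc5: +32 =108
r32=100000 pc1: +2 =110
r33=100001 pc2: +4 =114
r34=100010 pc2: +4 =118
r35=100011 pc3: +8 =126
r36=100100 pc2: +4 =130
r37=100101 pc3: +8 =138
r38=100110 pc3: +8 =146
r39=100111 pc4: +16 =162
r40=101000 pc2: +4 =166
r41=101001 pc3: +8 =174
r42=101010 pc3: +8 =182
r43=101011 pc4: +16 =198
r44=101100 pc3: +8 =206
r45=101101 pc4: +16 =222
r46=101110 pc4: +16 =238
r47=101111 pc5: +32 =270
r48=110000 pc2: +4 =274
r49=110001 pc3: +8 =282
r50=110010 pc3: +8 =290
r51=110011 pc4: +16 =306
r52=110100 pc3: +8 =314
r53=110101 pc4: +16 =330
r54=110110 pc4: +16 =346
r55=110111 pc5: +32 =378
r56=111000 pc3: +8 =386
r57=111001 pc4: +16 =402
r58=111010 pc4: +16 =418
r59=111011 pc5: +32 =450
r60=111100 pc4: +16 =466
r61=111101 pc5: +32 =498
r62=111110 pc5: +32 =530
r63=111111 pc6: +64 =594
r64=1000000 pc1: +2 =596
r65=1000001 pc2: +4 =600
r66=1000010 pc2: +4 =604
r67=1000011 pc3: +8 =612
r68=1000100 pc2: +4 =616
r69=1000101 pc3: +8 =624
r70=1000110 pc3: +8 =632
r71=1000111 pc4: +16 =648
r72=1001000 pc2: +4 =652
r73=1001001 pc3: +8 =660
r74=1001010 pc3: +8 =668
r75=1001011 pc4: +16 =684
r76=1001100 pc3: +8 =692
r77=1001101 pc4: +16 =708
r78=1001110 pc4: +16 =724
r79=1001111 pc5: +32 =756
r80=1010000 pc2: +4 =760
r81=1010001 pc3: +8 =768
r82=1010010 pc3: +8 =776
r83=1010011 pc4: +16 =792
r84=1010100 pc3: +8 =800
r85=1010101 pc4: +16 =816
r86=1010110 pc4: +16 =832
r87=1010111 pc5: +32 =864
r88=1011000 pc3: +8 =872
r89=1011001 pc4: +16 =888
r90=1011010 pc4: +16 =904
r91=1011011 pc5: +32 =936
r92=1011100 pc4: +16 =952
r93=1011101 pc5: +32 =984
r94=1011110 pc5: +32 =1016
r95=1011111 pc6: +64 =1080
r96=1100000 pc2: +4 =1084
r97=1100001 pc3: +8 =1092
r98=1100010 pc3: +8 =1100
r99=1100011 pc4: +16 =1116
r100=1100100 pc3: +8 =1124
r101=1100101 pc4: +16 =1140
r102=1100110 pc4: +16 =1156
r103=1100111 pc5: +32 =1188
r104=1101000 pc3: +8 =1196
r105=1101001 pc4: +16 =1212
r106=1101010 pc4: +16 =1228
r107=1101011 pc5: +32 =1260
r108=1101100 pc4: +16 =1276
r109=1101101 pc5: +32 =1308
r110=1101110 pc5: +32 =1340
r111=1101111 pc6: +64 =1404
r112=1110000 pc3: +8 =1412
r113=1110001 pc4: +16 =1428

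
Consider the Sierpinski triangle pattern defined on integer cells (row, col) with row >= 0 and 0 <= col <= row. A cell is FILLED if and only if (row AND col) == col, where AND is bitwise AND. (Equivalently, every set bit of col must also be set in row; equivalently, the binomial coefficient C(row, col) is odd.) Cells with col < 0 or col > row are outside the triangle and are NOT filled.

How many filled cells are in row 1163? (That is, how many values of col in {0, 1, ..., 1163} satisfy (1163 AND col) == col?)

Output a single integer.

1163 in binary = 10010001011
popcount(1163) = number of 1-bits in 10010001011 = 5
A col c satisfies (1163 AND c) == c iff every set bit of c is also set in 1163; each of the 5 set bits of 1163 can independently be on or off in c.
count = 2^5 = 32

Answer: 32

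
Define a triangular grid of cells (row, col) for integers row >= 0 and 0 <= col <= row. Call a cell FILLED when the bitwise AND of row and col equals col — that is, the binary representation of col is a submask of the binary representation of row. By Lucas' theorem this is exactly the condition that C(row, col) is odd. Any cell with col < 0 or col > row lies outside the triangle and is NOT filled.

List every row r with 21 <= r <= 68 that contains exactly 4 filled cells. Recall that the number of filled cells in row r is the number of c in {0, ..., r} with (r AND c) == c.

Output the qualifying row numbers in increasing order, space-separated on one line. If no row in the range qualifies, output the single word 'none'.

Answer: 24 33 34 36 40 48 65 66 68

Derivation:
Row r has 2^popcount(r) filled cells, so we need popcount(r) = log2(4) = 2.
Scan r = 21..68 and keep those with exactly 2 one-bits:
r=21=10101 popcount=3 -> skip
r=22=10110 popcount=3 -> skip
r=23=10111 popcount=4 -> skip
r=24=11000 popcount=2 -> KEEP
r=25=11001 popcount=3 -> skip
r=26=11010 popcount=3 -> skip
r=27=11011 popcount=4 -> skip
r=28=11100 popcount=3 -> skip
r=29=11101 popcount=4 -> skip
r=30=11110 popcount=4 -> skip
r=31=11111 popcount=5 -> skip
r=32=100000 popcount=1 -> skip
r=33=100001 popcount=2 -> KEEP
r=34=100010 popcount=2 -> KEEP
r=35=100011 popcount=3 -> skip
r=36=100100 popcount=2 -> KEEP
r=37=100101 popcount=3 -> skip
r=38=100110 popcount=3 -> skip
r=39=100111 popcount=4 -> skip
r=40=101000 popcount=2 -> KEEP
r=41=101001 popcount=3 -> skip
r=42=101010 popcount=3 -> skip
r=43=101011 popcount=4 -> skip
r=44=101100 popcount=3 -> skip
r=45=101101 popcount=4 -> skip
r=46=101110 popcount=4 -> skip
r=47=101111 popcount=5 -> skip
r=48=110000 popcount=2 -> KEEP
r=49=110001 popcount=3 -> skip
r=50=110010 popcount=3 -> skip
r=51=110011 popcount=4 -> skip
r=52=110100 popcount=3 -> skip
r=53=110101 popcount=4 -> skip
r=54=110110 popcount=4 -> skip
r=55=110111 popcount=5 -> skip
r=56=111000 popcount=3 -> skip
r=57=111001 popcount=4 -> skip
r=58=111010 popcount=4 -> skip
r=59=111011 popcount=5 -> skip
r=60=111100 popcount=4 -> skip
r=61=111101 popcount=5 -> skip
r=62=111110 popcount=5 -> skip
r=63=111111 popcount=6 -> skip
r=64=1000000 popcount=1 -> skip
r=65=1000001 popcount=2 -> KEEP
r=66=1000010 popcount=2 -> KEEP
r=67=1000011 popcount=3 -> skip
r=68=1000100 popcount=2 -> KEEP
Kept rows: 24 33 34 36 40 48 65 66 68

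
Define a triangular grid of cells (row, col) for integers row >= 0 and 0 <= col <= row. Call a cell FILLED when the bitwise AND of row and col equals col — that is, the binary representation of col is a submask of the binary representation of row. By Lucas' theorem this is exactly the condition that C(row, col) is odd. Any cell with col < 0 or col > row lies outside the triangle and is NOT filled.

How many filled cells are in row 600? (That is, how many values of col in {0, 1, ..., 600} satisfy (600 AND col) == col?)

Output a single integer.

Answer: 16

Derivation:
600 in binary = 1001011000
popcount(600) = number of 1-bits in 1001011000 = 4
A col c satisfies (600 AND c) == c iff every set bit of c is also set in 600; each of the 4 set bits of 600 can independently be on or off in c.
count = 2^4 = 16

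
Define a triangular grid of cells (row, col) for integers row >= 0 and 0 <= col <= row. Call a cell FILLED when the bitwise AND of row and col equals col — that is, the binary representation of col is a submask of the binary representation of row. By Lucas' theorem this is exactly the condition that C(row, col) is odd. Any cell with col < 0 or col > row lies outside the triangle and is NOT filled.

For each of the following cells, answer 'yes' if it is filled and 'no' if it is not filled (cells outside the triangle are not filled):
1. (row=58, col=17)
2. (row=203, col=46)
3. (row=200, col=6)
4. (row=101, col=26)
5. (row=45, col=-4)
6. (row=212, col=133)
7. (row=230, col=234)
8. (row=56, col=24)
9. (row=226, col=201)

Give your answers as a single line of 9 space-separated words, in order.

Answer: no no no no no no no yes no

Derivation:
(58,17): row=0b111010, col=0b10001, row AND col = 0b10000 = 16; 16 != 17 -> empty
(203,46): row=0b11001011, col=0b101110, row AND col = 0b1010 = 10; 10 != 46 -> empty
(200,6): row=0b11001000, col=0b110, row AND col = 0b0 = 0; 0 != 6 -> empty
(101,26): row=0b1100101, col=0b11010, row AND col = 0b0 = 0; 0 != 26 -> empty
(45,-4): col outside [0, 45] -> not filled
(212,133): row=0b11010100, col=0b10000101, row AND col = 0b10000100 = 132; 132 != 133 -> empty
(230,234): col outside [0, 230] -> not filled
(56,24): row=0b111000, col=0b11000, row AND col = 0b11000 = 24; 24 == 24 -> filled
(226,201): row=0b11100010, col=0b11001001, row AND col = 0b11000000 = 192; 192 != 201 -> empty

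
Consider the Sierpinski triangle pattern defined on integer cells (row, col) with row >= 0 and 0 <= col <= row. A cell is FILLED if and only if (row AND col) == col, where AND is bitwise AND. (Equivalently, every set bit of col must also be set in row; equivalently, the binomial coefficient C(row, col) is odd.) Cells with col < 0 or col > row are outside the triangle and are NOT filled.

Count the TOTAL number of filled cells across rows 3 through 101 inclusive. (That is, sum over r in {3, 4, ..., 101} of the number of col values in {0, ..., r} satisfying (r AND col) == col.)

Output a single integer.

Answer: 1270

Derivation:
r3=11 pc2: +4 =4
r4=100 pc1: +2 =6
r5=101 pc2: +4 =10
r6=110 pc2: +4 =14
r7=111 pc3: +8 =22
r8=1000 pc1: +2 =24
r9=1001 pc2: +4 =28
r10=1010 pc2: +4 =32
r11=1011 pc3: +8 =40
r12=1100 pc2: +4 =44
r13=1101 pc3: +8 =52
r14=1110 pc3: +8 =60
r15=1111 pc4: +16 =76
r16=10000 pc1: +2 =78
r17=10001 pc2: +4 =82
r18=10010 pc2: +4 =86
r19=10011 pc3: +8 =94
r20=10100 pc2: +4 =98
r21=10101 pc3: +8 =106
r22=10110 pc3: +8 =114
r23=10111 pc4: +16 =130
r24=11000 pc2: +4 =134
r25=11001 pc3: +8 =142
r26=11010 pc3: +8 =150
r27=11011 pc4: +16 =166
r28=11100 pc3: +8 =174
r29=11101 pc4: +16 =190
r30=11110 pc4: +16 =206
r31=11111 pc5: +32 =238
r32=100000 pc1: +2 =240
r33=100001 pc2: +4 =244
r34=100010 pc2: +4 =248
r35=100011 pc3: +8 =256
r36=100100 pc2: +4 =260
r37=100101 pc3: +8 =268
r38=100110 pc3: +8 =276
r39=100111 pc4: +16 =292
r40=101000 pc2: +4 =296
r41=101001 pc3: +8 =304
r42=101010 pc3: +8 =312
r43=101011 pc4: +16 =328
r44=101100 pc3: +8 =336
r45=101101 pc4: +16 =352
r46=101110 pc4: +16 =368
r47=101111 pc5: +32 =400
r48=110000 pc2: +4 =404
r49=110001 pc3: +8 =412
r50=110010 pc3: +8 =420
r51=110011 pc4: +16 =436
r52=110100 pc3: +8 =444
r53=110101 pc4: +16 =460
r54=110110 pc4: +16 =476
r55=110111 pc5: +32 =508
r56=111000 pc3: +8 =516
r57=111001 pc4: +16 =532
r58=111010 pc4: +16 =548
r59=111011 pc5: +32 =580
r60=111100 pc4: +16 =596
r61=111101 pc5: +32 =628
r62=111110 pc5: +32 =660
r63=111111 pc6: +64 =724
r64=1000000 pc1: +2 =726
r65=1000001 pc2: +4 =730
r66=1000010 pc2: +4 =734
r67=1000011 pc3: +8 =742
r68=1000100 pc2: +4 =746
r69=1000101 pc3: +8 =754
r70=1000110 pc3: +8 =762
r71=1000111 pc4: +16 =778
r72=1001000 pc2: +4 =782
r73=1001001 pc3: +8 =790
r74=1001010 pc3: +8 =798
r75=1001011 pc4: +16 =814
r76=1001100 pc3: +8 =822
r77=1001101 pc4: +16 =838
r78=1001110 pc4: +16 =854
r79=1001111 pc5: +32 =886
r80=1010000 pc2: +4 =890
r81=1010001 pc3: +8 =898
r82=1010010 pc3: +8 =906
r83=1010011 pc4: +16 =922
r84=1010100 pc3: +8 =930
r85=1010101 pc4: +16 =946
r86=1010110 pc4: +16 =962
r87=1010111 pc5: +32 =994
r88=1011000 pc3: +8 =1002
r89=1011001 pc4: +16 =1018
r90=1011010 pc4: +16 =1034
r91=1011011 pc5: +32 =1066
r92=1011100 pc4: +16 =1082
r93=1011101 pc5: +32 =1114
r94=1011110 pc5: +32 =1146
r95=1011111 pc6: +64 =1210
r96=1100000 pc2: +4 =1214
r97=1100001 pc3: +8 =1222
r98=1100010 pc3: +8 =1230
r99=1100011 pc4: +16 =1246
r100=1100100 pc3: +8 =1254
r101=1100101 pc4: +16 =1270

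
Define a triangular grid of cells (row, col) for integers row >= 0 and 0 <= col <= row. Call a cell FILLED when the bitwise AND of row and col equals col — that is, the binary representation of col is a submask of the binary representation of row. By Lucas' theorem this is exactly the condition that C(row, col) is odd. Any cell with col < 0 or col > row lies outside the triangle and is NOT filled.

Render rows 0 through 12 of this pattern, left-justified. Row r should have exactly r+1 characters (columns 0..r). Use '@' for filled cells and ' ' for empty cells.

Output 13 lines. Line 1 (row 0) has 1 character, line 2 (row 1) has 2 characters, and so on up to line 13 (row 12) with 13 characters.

Answer: @
@@
@ @
@@@@
@   @
@@  @@
@ @ @ @
@@@@@@@@
@       @
@@      @@
@ @     @ @
@@@@    @@@@
@   @   @   @

Derivation:
r0=0: @
r1=1: @@
r2=10: @ @
r3=11: @@@@
r4=100: @   @
r5=101: @@  @@
r6=110: @ @ @ @
r7=111: @@@@@@@@
r8=1000: @       @
r9=1001: @@      @@
r10=1010: @ @     @ @
r11=1011: @@@@    @@@@
r12=1100: @   @   @   @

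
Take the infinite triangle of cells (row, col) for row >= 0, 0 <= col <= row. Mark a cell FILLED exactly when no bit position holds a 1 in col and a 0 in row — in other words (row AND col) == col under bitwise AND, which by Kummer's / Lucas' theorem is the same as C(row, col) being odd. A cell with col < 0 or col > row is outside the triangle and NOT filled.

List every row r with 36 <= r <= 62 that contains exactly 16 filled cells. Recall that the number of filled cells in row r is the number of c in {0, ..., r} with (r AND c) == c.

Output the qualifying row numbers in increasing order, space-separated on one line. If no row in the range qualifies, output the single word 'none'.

Row r has 2^popcount(r) filled cells, so we need popcount(r) = log2(16) = 4.
Scan r = 36..62 and keep those with exactly 4 one-bits:
r=36=100100 popcount=2 -> skip
r=37=100101 popcount=3 -> skip
r=38=100110 popcount=3 -> skip
r=39=100111 popcount=4 -> KEEP
r=40=101000 popcount=2 -> skip
r=41=101001 popcount=3 -> skip
r=42=101010 popcount=3 -> skip
r=43=101011 popcount=4 -> KEEP
r=44=101100 popcount=3 -> skip
r=45=101101 popcount=4 -> KEEP
r=46=101110 popcount=4 -> KEEP
r=47=101111 popcount=5 -> skip
r=48=110000 popcount=2 -> skip
r=49=110001 popcount=3 -> skip
r=50=110010 popcount=3 -> skip
r=51=110011 popcount=4 -> KEEP
r=52=110100 popcount=3 -> skip
r=53=110101 popcount=4 -> KEEP
r=54=110110 popcount=4 -> KEEP
r=55=110111 popcount=5 -> skip
r=56=111000 popcount=3 -> skip
r=57=111001 popcount=4 -> KEEP
r=58=111010 popcount=4 -> KEEP
r=59=111011 popcount=5 -> skip
r=60=111100 popcount=4 -> KEEP
r=61=111101 popcount=5 -> skip
r=62=111110 popcount=5 -> skip
Kept rows: 39 43 45 46 51 53 54 57 58 60

Answer: 39 43 45 46 51 53 54 57 58 60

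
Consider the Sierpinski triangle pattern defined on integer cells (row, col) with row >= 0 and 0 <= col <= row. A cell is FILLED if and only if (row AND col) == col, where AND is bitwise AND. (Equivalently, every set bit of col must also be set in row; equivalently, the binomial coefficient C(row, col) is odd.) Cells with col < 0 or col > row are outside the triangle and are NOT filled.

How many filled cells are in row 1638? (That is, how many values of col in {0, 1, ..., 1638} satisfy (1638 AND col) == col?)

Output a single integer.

1638 in binary = 11001100110
popcount(1638) = number of 1-bits in 11001100110 = 6
A col c satisfies (1638 AND c) == c iff every set bit of c is also set in 1638; each of the 6 set bits of 1638 can independently be on or off in c.
count = 2^6 = 64

Answer: 64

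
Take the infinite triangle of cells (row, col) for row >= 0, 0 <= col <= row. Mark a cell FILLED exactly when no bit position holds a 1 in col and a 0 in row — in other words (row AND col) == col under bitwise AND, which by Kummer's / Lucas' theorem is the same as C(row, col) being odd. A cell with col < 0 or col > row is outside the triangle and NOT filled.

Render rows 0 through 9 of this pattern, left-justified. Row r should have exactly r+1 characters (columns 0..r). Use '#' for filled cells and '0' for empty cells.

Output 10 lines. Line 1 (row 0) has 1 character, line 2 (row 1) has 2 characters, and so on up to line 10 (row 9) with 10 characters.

Answer: #
##
#0#
####
#000#
##00##
#0#0#0#
########
#0000000#
##000000##

Derivation:
r0=0: #
r1=1: ##
r2=10: #0#
r3=11: ####
r4=100: #000#
r5=101: ##00##
r6=110: #0#0#0#
r7=111: ########
r8=1000: #0000000#
r9=1001: ##000000##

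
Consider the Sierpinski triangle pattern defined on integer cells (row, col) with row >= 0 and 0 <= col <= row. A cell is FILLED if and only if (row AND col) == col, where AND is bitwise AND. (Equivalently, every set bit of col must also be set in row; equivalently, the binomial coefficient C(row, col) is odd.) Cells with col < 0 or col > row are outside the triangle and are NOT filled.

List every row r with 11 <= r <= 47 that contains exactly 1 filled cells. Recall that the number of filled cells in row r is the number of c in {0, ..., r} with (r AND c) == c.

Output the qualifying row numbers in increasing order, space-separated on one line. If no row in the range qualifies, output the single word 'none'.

Answer: none

Derivation:
Row r has 2^popcount(r) filled cells, so we need popcount(r) = log2(1) = 0.
Scan r = 11..47 and keep those with exactly 0 one-bits:
r=11=1011 popcount=3 -> skip
r=12=1100 popcount=2 -> skip
r=13=1101 popcount=3 -> skip
r=14=1110 popcount=3 -> skip
r=15=1111 popcount=4 -> skip
r=16=10000 popcount=1 -> skip
r=17=10001 popcount=2 -> skip
r=18=10010 popcount=2 -> skip
r=19=10011 popcount=3 -> skip
r=20=10100 popcount=2 -> skip
r=21=10101 popcount=3 -> skip
r=22=10110 popcount=3 -> skip
r=23=10111 popcount=4 -> skip
r=24=11000 popcount=2 -> skip
r=25=11001 popcount=3 -> skip
r=26=11010 popcount=3 -> skip
r=27=11011 popcount=4 -> skip
r=28=11100 popcount=3 -> skip
r=29=11101 popcount=4 -> skip
r=30=11110 popcount=4 -> skip
r=31=11111 popcount=5 -> skip
r=32=100000 popcount=1 -> skip
r=33=100001 popcount=2 -> skip
r=34=100010 popcount=2 -> skip
r=35=100011 popcount=3 -> skip
r=36=100100 popcount=2 -> skip
r=37=100101 popcount=3 -> skip
r=38=100110 popcount=3 -> skip
r=39=100111 popcount=4 -> skip
r=40=101000 popcount=2 -> skip
r=41=101001 popcount=3 -> skip
r=42=101010 popcount=3 -> skip
r=43=101011 popcount=4 -> skip
r=44=101100 popcount=3 -> skip
r=45=101101 popcount=4 -> skip
r=46=101110 popcount=4 -> skip
r=47=101111 popcount=5 -> skip
Kept rows: none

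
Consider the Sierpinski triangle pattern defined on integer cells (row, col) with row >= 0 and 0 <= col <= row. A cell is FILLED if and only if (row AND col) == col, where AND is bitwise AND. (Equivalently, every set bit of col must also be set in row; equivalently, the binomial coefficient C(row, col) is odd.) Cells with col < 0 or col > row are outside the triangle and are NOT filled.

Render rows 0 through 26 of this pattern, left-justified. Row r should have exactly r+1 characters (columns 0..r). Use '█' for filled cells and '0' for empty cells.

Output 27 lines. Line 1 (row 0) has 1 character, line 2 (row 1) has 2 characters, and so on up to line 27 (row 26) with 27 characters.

r0=0: █
r1=1: ██
r2=10: █0█
r3=11: ████
r4=100: █000█
r5=101: ██00██
r6=110: █0█0█0█
r7=111: ████████
r8=1000: █0000000█
r9=1001: ██000000██
r10=1010: █0█00000█0█
r11=1011: ████0000████
r12=1100: █000█000█000█
r13=1101: ██00██00██00██
r14=1110: █0█0█0█0█0█0█0█
r15=1111: ████████████████
r16=10000: █000000000000000█
r17=10001: ██00000000000000██
r18=10010: █0█0000000000000█0█
r19=10011: ████000000000000████
r20=10100: █000█00000000000█000█
r21=10101: ██00██0000000000██00██
r22=10110: █0█0█0█000000000█0█0█0█
r23=10111: ████████00000000████████
r24=11000: █0000000█0000000█0000000█
r25=11001: ██000000██000000██000000██
r26=11010: █0█00000█0█00000█0█00000█0█

Answer: █
██
█0█
████
█000█
██00██
█0█0█0█
████████
█0000000█
██000000██
█0█00000█0█
████0000████
█000█000█000█
██00██00██00██
█0█0█0█0█0█0█0█
████████████████
█000000000000000█
██00000000000000██
█0█0000000000000█0█
████000000000000████
█000█00000000000█000█
██00██0000000000██00██
█0█0█0█000000000█0█0█0█
████████00000000████████
█0000000█0000000█0000000█
██000000██000000██000000██
█0█00000█0█00000█0█00000█0█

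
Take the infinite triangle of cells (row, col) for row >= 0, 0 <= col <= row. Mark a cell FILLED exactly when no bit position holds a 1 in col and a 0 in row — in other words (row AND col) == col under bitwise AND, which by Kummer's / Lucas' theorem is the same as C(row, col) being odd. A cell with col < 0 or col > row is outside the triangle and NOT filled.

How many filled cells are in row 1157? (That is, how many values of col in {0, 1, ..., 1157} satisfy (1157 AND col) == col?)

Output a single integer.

1157 in binary = 10010000101
popcount(1157) = number of 1-bits in 10010000101 = 4
A col c satisfies (1157 AND c) == c iff every set bit of c is also set in 1157; each of the 4 set bits of 1157 can independently be on or off in c.
count = 2^4 = 16

Answer: 16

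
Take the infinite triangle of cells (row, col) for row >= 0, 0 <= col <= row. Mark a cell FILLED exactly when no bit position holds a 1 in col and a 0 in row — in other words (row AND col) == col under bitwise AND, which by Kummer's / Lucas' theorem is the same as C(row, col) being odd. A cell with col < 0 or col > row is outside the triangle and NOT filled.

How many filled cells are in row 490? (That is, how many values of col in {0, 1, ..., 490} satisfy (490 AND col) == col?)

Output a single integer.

Answer: 64

Derivation:
490 in binary = 111101010
popcount(490) = number of 1-bits in 111101010 = 6
A col c satisfies (490 AND c) == c iff every set bit of c is also set in 490; each of the 6 set bits of 490 can independently be on or off in c.
count = 2^6 = 64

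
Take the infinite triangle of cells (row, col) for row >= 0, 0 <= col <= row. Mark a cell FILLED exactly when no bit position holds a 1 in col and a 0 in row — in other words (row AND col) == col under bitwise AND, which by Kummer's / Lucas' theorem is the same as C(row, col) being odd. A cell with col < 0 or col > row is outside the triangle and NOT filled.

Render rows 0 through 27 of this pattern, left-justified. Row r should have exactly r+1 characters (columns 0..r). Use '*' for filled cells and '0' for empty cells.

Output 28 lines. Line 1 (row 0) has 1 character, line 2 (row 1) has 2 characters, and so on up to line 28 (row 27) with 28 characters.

r0=0: *
r1=1: **
r2=10: *0*
r3=11: ****
r4=100: *000*
r5=101: **00**
r6=110: *0*0*0*
r7=111: ********
r8=1000: *0000000*
r9=1001: **000000**
r10=1010: *0*00000*0*
r11=1011: ****0000****
r12=1100: *000*000*000*
r13=1101: **00**00**00**
r14=1110: *0*0*0*0*0*0*0*
r15=1111: ****************
r16=10000: *000000000000000*
r17=10001: **00000000000000**
r18=10010: *0*0000000000000*0*
r19=10011: ****000000000000****
r20=10100: *000*00000000000*000*
r21=10101: **00**0000000000**00**
r22=10110: *0*0*0*000000000*0*0*0*
r23=10111: ********00000000********
r24=11000: *0000000*0000000*0000000*
r25=11001: **000000**000000**000000**
r26=11010: *0*00000*0*00000*0*00000*0*
r27=11011: ****0000****0000****0000****

Answer: *
**
*0*
****
*000*
**00**
*0*0*0*
********
*0000000*
**000000**
*0*00000*0*
****0000****
*000*000*000*
**00**00**00**
*0*0*0*0*0*0*0*
****************
*000000000000000*
**00000000000000**
*0*0000000000000*0*
****000000000000****
*000*00000000000*000*
**00**0000000000**00**
*0*0*0*000000000*0*0*0*
********00000000********
*0000000*0000000*0000000*
**000000**000000**000000**
*0*00000*0*00000*0*00000*0*
****0000****0000****0000****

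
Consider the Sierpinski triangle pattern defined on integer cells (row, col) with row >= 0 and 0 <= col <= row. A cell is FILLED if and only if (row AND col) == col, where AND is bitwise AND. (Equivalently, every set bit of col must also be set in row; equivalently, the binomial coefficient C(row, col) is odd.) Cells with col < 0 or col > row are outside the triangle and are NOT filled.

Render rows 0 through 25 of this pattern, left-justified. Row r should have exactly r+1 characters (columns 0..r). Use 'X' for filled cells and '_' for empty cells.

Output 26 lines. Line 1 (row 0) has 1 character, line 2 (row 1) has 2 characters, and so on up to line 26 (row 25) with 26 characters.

r0=0: X
r1=1: XX
r2=10: X_X
r3=11: XXXX
r4=100: X___X
r5=101: XX__XX
r6=110: X_X_X_X
r7=111: XXXXXXXX
r8=1000: X_______X
r9=1001: XX______XX
r10=1010: X_X_____X_X
r11=1011: XXXX____XXXX
r12=1100: X___X___X___X
r13=1101: XX__XX__XX__XX
r14=1110: X_X_X_X_X_X_X_X
r15=1111: XXXXXXXXXXXXXXXX
r16=10000: X_______________X
r17=10001: XX______________XX
r18=10010: X_X_____________X_X
r19=10011: XXXX____________XXXX
r20=10100: X___X___________X___X
r21=10101: XX__XX__________XX__XX
r22=10110: X_X_X_X_________X_X_X_X
r23=10111: XXXXXXXX________XXXXXXXX
r24=11000: X_______X_______X_______X
r25=11001: XX______XX______XX______XX

Answer: X
XX
X_X
XXXX
X___X
XX__XX
X_X_X_X
XXXXXXXX
X_______X
XX______XX
X_X_____X_X
XXXX____XXXX
X___X___X___X
XX__XX__XX__XX
X_X_X_X_X_X_X_X
XXXXXXXXXXXXXXXX
X_______________X
XX______________XX
X_X_____________X_X
XXXX____________XXXX
X___X___________X___X
XX__XX__________XX__XX
X_X_X_X_________X_X_X_X
XXXXXXXX________XXXXXXXX
X_______X_______X_______X
XX______XX______XX______XX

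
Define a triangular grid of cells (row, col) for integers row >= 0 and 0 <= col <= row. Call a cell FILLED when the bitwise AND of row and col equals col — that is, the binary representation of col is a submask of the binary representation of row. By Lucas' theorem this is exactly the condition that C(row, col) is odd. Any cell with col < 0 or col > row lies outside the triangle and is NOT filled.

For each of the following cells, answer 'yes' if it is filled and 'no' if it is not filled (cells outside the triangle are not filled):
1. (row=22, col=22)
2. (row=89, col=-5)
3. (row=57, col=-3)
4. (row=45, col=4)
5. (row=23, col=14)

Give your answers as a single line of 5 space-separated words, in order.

Answer: yes no no yes no

Derivation:
(22,22): row=0b10110, col=0b10110, row AND col = 0b10110 = 22; 22 == 22 -> filled
(89,-5): col outside [0, 89] -> not filled
(57,-3): col outside [0, 57] -> not filled
(45,4): row=0b101101, col=0b100, row AND col = 0b100 = 4; 4 == 4 -> filled
(23,14): row=0b10111, col=0b1110, row AND col = 0b110 = 6; 6 != 14 -> empty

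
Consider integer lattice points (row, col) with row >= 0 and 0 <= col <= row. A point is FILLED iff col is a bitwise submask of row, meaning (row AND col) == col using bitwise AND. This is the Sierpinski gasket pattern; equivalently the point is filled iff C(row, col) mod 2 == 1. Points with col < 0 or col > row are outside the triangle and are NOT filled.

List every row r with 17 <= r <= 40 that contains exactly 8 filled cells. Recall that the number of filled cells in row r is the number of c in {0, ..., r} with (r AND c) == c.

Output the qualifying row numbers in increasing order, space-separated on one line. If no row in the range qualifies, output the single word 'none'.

Row r has 2^popcount(r) filled cells, so we need popcount(r) = log2(8) = 3.
Scan r = 17..40 and keep those with exactly 3 one-bits:
r=17=10001 popcount=2 -> skip
r=18=10010 popcount=2 -> skip
r=19=10011 popcount=3 -> KEEP
r=20=10100 popcount=2 -> skip
r=21=10101 popcount=3 -> KEEP
r=22=10110 popcount=3 -> KEEP
r=23=10111 popcount=4 -> skip
r=24=11000 popcount=2 -> skip
r=25=11001 popcount=3 -> KEEP
r=26=11010 popcount=3 -> KEEP
r=27=11011 popcount=4 -> skip
r=28=11100 popcount=3 -> KEEP
r=29=11101 popcount=4 -> skip
r=30=11110 popcount=4 -> skip
r=31=11111 popcount=5 -> skip
r=32=100000 popcount=1 -> skip
r=33=100001 popcount=2 -> skip
r=34=100010 popcount=2 -> skip
r=35=100011 popcount=3 -> KEEP
r=36=100100 popcount=2 -> skip
r=37=100101 popcount=3 -> KEEP
r=38=100110 popcount=3 -> KEEP
r=39=100111 popcount=4 -> skip
r=40=101000 popcount=2 -> skip
Kept rows: 19 21 22 25 26 28 35 37 38

Answer: 19 21 22 25 26 28 35 37 38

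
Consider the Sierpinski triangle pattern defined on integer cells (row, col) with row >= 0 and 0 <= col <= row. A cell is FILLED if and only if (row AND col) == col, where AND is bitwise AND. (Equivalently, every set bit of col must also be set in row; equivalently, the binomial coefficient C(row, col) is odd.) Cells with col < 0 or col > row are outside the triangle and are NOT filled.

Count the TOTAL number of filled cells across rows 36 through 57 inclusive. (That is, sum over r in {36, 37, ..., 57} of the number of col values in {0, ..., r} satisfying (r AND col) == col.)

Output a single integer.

Answer: 276

Derivation:
r36=100100 pc2: +4 =4
r37=100101 pc3: +8 =12
r38=100110 pc3: +8 =20
r39=100111 pc4: +16 =36
r40=101000 pc2: +4 =40
r41=101001 pc3: +8 =48
r42=101010 pc3: +8 =56
r43=101011 pc4: +16 =72
r44=101100 pc3: +8 =80
r45=101101 pc4: +16 =96
r46=101110 pc4: +16 =112
r47=101111 pc5: +32 =144
r48=110000 pc2: +4 =148
r49=110001 pc3: +8 =156
r50=110010 pc3: +8 =164
r51=110011 pc4: +16 =180
r52=110100 pc3: +8 =188
r53=110101 pc4: +16 =204
r54=110110 pc4: +16 =220
r55=110111 pc5: +32 =252
r56=111000 pc3: +8 =260
r57=111001 pc4: +16 =276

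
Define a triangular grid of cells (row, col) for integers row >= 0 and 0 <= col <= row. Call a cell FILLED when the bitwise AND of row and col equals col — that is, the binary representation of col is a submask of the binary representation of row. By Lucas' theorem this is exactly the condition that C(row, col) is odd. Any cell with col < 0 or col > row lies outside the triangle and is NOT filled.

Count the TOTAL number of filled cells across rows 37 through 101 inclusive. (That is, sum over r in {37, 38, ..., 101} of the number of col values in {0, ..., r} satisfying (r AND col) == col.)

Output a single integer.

Answer: 1010

Derivation:
r37=100101 pc3: +8 =8
r38=100110 pc3: +8 =16
r39=100111 pc4: +16 =32
r40=101000 pc2: +4 =36
r41=101001 pc3: +8 =44
r42=101010 pc3: +8 =52
r43=101011 pc4: +16 =68
r44=101100 pc3: +8 =76
r45=101101 pc4: +16 =92
r46=101110 pc4: +16 =108
r47=101111 pc5: +32 =140
r48=110000 pc2: +4 =144
r49=110001 pc3: +8 =152
r50=110010 pc3: +8 =160
r51=110011 pc4: +16 =176
r52=110100 pc3: +8 =184
r53=110101 pc4: +16 =200
r54=110110 pc4: +16 =216
r55=110111 pc5: +32 =248
r56=111000 pc3: +8 =256
r57=111001 pc4: +16 =272
r58=111010 pc4: +16 =288
r59=111011 pc5: +32 =320
r60=111100 pc4: +16 =336
r61=111101 pc5: +32 =368
r62=111110 pc5: +32 =400
r63=111111 pc6: +64 =464
r64=1000000 pc1: +2 =466
r65=1000001 pc2: +4 =470
r66=1000010 pc2: +4 =474
r67=1000011 pc3: +8 =482
r68=1000100 pc2: +4 =486
r69=1000101 pc3: +8 =494
r70=1000110 pc3: +8 =502
r71=1000111 pc4: +16 =518
r72=1001000 pc2: +4 =522
r73=1001001 pc3: +8 =530
r74=1001010 pc3: +8 =538
r75=1001011 pc4: +16 =554
r76=1001100 pc3: +8 =562
r77=1001101 pc4: +16 =578
r78=1001110 pc4: +16 =594
r79=1001111 pc5: +32 =626
r80=1010000 pc2: +4 =630
r81=1010001 pc3: +8 =638
r82=1010010 pc3: +8 =646
r83=1010011 pc4: +16 =662
r84=1010100 pc3: +8 =670
r85=1010101 pc4: +16 =686
r86=1010110 pc4: +16 =702
r87=1010111 pc5: +32 =734
r88=1011000 pc3: +8 =742
r89=1011001 pc4: +16 =758
r90=1011010 pc4: +16 =774
r91=1011011 pc5: +32 =806
r92=1011100 pc4: +16 =822
r93=1011101 pc5: +32 =854
r94=1011110 pc5: +32 =886
r95=1011111 pc6: +64 =950
r96=1100000 pc2: +4 =954
r97=1100001 pc3: +8 =962
r98=1100010 pc3: +8 =970
r99=1100011 pc4: +16 =986
r100=1100100 pc3: +8 =994
r101=1100101 pc4: +16 =1010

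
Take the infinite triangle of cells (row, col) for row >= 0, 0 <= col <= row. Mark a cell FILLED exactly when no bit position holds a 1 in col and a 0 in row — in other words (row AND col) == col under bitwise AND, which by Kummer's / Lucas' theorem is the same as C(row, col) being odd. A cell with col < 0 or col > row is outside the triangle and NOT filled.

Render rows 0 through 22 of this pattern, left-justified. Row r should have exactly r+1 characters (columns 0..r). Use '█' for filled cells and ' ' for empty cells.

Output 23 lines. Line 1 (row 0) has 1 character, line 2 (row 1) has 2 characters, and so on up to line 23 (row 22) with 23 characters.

r0=0: █
r1=1: ██
r2=10: █ █
r3=11: ████
r4=100: █   █
r5=101: ██  ██
r6=110: █ █ █ █
r7=111: ████████
r8=1000: █       █
r9=1001: ██      ██
r10=1010: █ █     █ █
r11=1011: ████    ████
r12=1100: █   █   █   █
r13=1101: ██  ██  ██  ██
r14=1110: █ █ █ █ █ █ █ █
r15=1111: ████████████████
r16=10000: █               █
r17=10001: ██              ██
r18=10010: █ █             █ █
r19=10011: ████            ████
r20=10100: █   █           █   █
r21=10101: ██  ██          ██  ██
r22=10110: █ █ █ █         █ █ █ █

Answer: █
██
█ █
████
█   █
██  ██
█ █ █ █
████████
█       █
██      ██
█ █     █ █
████    ████
█   █   █   █
██  ██  ██  ██
█ █ █ █ █ █ █ █
████████████████
█               █
██              ██
█ █             █ █
████            ████
█   █           █   █
██  ██          ██  ██
█ █ █ █         █ █ █ █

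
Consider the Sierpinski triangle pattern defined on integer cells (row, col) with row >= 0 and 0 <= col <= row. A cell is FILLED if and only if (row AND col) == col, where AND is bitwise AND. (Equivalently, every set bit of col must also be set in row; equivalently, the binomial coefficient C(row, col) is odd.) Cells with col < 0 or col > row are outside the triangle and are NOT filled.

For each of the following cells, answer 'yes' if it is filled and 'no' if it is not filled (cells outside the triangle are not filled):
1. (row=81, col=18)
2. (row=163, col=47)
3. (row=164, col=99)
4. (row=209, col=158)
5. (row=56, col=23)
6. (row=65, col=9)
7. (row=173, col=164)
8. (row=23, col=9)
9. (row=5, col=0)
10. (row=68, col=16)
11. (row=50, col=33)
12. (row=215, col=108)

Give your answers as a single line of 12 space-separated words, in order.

Answer: no no no no no no yes no yes no no no

Derivation:
(81,18): row=0b1010001, col=0b10010, row AND col = 0b10000 = 16; 16 != 18 -> empty
(163,47): row=0b10100011, col=0b101111, row AND col = 0b100011 = 35; 35 != 47 -> empty
(164,99): row=0b10100100, col=0b1100011, row AND col = 0b100000 = 32; 32 != 99 -> empty
(209,158): row=0b11010001, col=0b10011110, row AND col = 0b10010000 = 144; 144 != 158 -> empty
(56,23): row=0b111000, col=0b10111, row AND col = 0b10000 = 16; 16 != 23 -> empty
(65,9): row=0b1000001, col=0b1001, row AND col = 0b1 = 1; 1 != 9 -> empty
(173,164): row=0b10101101, col=0b10100100, row AND col = 0b10100100 = 164; 164 == 164 -> filled
(23,9): row=0b10111, col=0b1001, row AND col = 0b1 = 1; 1 != 9 -> empty
(5,0): row=0b101, col=0b0, row AND col = 0b0 = 0; 0 == 0 -> filled
(68,16): row=0b1000100, col=0b10000, row AND col = 0b0 = 0; 0 != 16 -> empty
(50,33): row=0b110010, col=0b100001, row AND col = 0b100000 = 32; 32 != 33 -> empty
(215,108): row=0b11010111, col=0b1101100, row AND col = 0b1000100 = 68; 68 != 108 -> empty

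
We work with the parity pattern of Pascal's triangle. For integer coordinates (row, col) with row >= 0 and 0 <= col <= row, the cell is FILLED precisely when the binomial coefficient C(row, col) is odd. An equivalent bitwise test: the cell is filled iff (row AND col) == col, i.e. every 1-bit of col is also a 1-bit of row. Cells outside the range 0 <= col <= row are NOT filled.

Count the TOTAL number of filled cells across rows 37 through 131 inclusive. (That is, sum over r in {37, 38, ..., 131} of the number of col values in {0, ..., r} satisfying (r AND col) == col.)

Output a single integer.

Answer: 1940

Derivation:
r37=100101 pc3: +8 =8
r38=100110 pc3: +8 =16
r39=100111 pc4: +16 =32
r40=101000 pc2: +4 =36
r41=101001 pc3: +8 =44
r42=101010 pc3: +8 =52
r43=101011 pc4: +16 =68
r44=101100 pc3: +8 =76
r45=101101 pc4: +16 =92
r46=101110 pc4: +16 =108
r47=101111 pc5: +32 =140
r48=110000 pc2: +4 =144
r49=110001 pc3: +8 =152
r50=110010 pc3: +8 =160
r51=110011 pc4: +16 =176
r52=110100 pc3: +8 =184
r53=110101 pc4: +16 =200
r54=110110 pc4: +16 =216
r55=110111 pc5: +32 =248
r56=111000 pc3: +8 =256
r57=111001 pc4: +16 =272
r58=111010 pc4: +16 =288
r59=111011 pc5: +32 =320
r60=111100 pc4: +16 =336
r61=111101 pc5: +32 =368
r62=111110 pc5: +32 =400
r63=111111 pc6: +64 =464
r64=1000000 pc1: +2 =466
r65=1000001 pc2: +4 =470
r66=1000010 pc2: +4 =474
r67=1000011 pc3: +8 =482
r68=1000100 pc2: +4 =486
r69=1000101 pc3: +8 =494
r70=1000110 pc3: +8 =502
r71=1000111 pc4: +16 =518
r72=1001000 pc2: +4 =522
r73=1001001 pc3: +8 =530
r74=1001010 pc3: +8 =538
r75=1001011 pc4: +16 =554
r76=1001100 pc3: +8 =562
r77=1001101 pc4: +16 =578
r78=1001110 pc4: +16 =594
r79=1001111 pc5: +32 =626
r80=1010000 pc2: +4 =630
r81=1010001 pc3: +8 =638
r82=1010010 pc3: +8 =646
r83=1010011 pc4: +16 =662
r84=1010100 pc3: +8 =670
r85=1010101 pc4: +16 =686
r86=1010110 pc4: +16 =702
r87=1010111 pc5: +32 =734
r88=1011000 pc3: +8 =742
r89=1011001 pc4: +16 =758
r90=1011010 pc4: +16 =774
r91=1011011 pc5: +32 =806
r92=1011100 pc4: +16 =822
r93=1011101 pc5: +32 =854
r94=1011110 pc5: +32 =886
r95=1011111 pc6: +64 =950
r96=1100000 pc2: +4 =954
r97=1100001 pc3: +8 =962
r98=1100010 pc3: +8 =970
r99=1100011 pc4: +16 =986
r100=1100100 pc3: +8 =994
r101=1100101 pc4: +16 =1010
r102=1100110 pc4: +16 =1026
r103=1100111 pc5: +32 =1058
r104=1101000 pc3: +8 =1066
r105=1101001 pc4: +16 =1082
r106=1101010 pc4: +16 =1098
r107=1101011 pc5: +32 =1130
r108=1101100 pc4: +16 =1146
r109=1101101 pc5: +32 =1178
r110=1101110 pc5: +32 =1210
r111=1101111 pc6: +64 =1274
r112=1110000 pc3: +8 =1282
r113=1110001 pc4: +16 =1298
r114=1110010 pc4: +16 =1314
r115=1110011 pc5: +32 =1346
r116=1110100 pc4: +16 =1362
r117=1110101 pc5: +32 =1394
r118=1110110 pc5: +32 =1426
r119=1110111 pc6: +64 =1490
r120=1111000 pc4: +16 =1506
r121=1111001 pc5: +32 =1538
r122=1111010 pc5: +32 =1570
r123=1111011 pc6: +64 =1634
r124=1111100 pc5: +32 =1666
r125=1111101 pc6: +64 =1730
r126=1111110 pc6: +64 =1794
r127=1111111 pc7: +128 =1922
r128=10000000 pc1: +2 =1924
r129=10000001 pc2: +4 =1928
r130=10000010 pc2: +4 =1932
r131=10000011 pc3: +8 =1940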